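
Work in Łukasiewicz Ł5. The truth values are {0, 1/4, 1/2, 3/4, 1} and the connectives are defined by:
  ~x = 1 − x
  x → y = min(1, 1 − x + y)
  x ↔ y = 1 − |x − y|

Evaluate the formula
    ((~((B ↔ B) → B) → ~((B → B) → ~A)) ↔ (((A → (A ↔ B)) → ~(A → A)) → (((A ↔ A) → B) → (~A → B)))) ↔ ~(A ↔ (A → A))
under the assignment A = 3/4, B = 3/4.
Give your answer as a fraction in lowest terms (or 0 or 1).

B ↔ B = 3/4 ↔ 3/4 = 1
(B ↔ B) → B = 1 → 3/4 = 3/4
~((B ↔ B) → B) = ~3/4 = 1/4
B → B = 3/4 → 3/4 = 1
~A = ~3/4 = 1/4
(B → B) → ~A = 1 → 1/4 = 1/4
~((B → B) → ~A) = ~1/4 = 3/4
~((B ↔ B) → B) → ~((B → B) → ~A) = 1/4 → 3/4 = 1
A ↔ B = 3/4 ↔ 3/4 = 1
A → (A ↔ B) = 3/4 → 1 = 1
A → A = 3/4 → 3/4 = 1
~(A → A) = ~1 = 0
(A → (A ↔ B)) → ~(A → A) = 1 → 0 = 0
A ↔ A = 3/4 ↔ 3/4 = 1
(A ↔ A) → B = 1 → 3/4 = 3/4
~A = ~3/4 = 1/4
~A → B = 1/4 → 3/4 = 1
((A ↔ A) → B) → (~A → B) = 3/4 → 1 = 1
((A → (A ↔ B)) → ~(A → A)) → (((A ↔ A) → B) → (~A → B)) = 0 → 1 = 1
(~((B ↔ B) → B) → ~((B → B) → ~A)) ↔ (((A → (A ↔ B)) → ~(A → A)) → (((A ↔ A) → B) → (~A → B))) = 1 ↔ 1 = 1
A → A = 3/4 → 3/4 = 1
A ↔ (A → A) = 3/4 ↔ 1 = 3/4
~(A ↔ (A → A)) = ~3/4 = 1/4
((~((B ↔ B) → B) → ~((B → B) → ~A)) ↔ (((A → (A ↔ B)) → ~(A → A)) → (((A ↔ A) → B) → (~A → B)))) ↔ ~(A ↔ (A → A)) = 1 ↔ 1/4 = 1/4

1/4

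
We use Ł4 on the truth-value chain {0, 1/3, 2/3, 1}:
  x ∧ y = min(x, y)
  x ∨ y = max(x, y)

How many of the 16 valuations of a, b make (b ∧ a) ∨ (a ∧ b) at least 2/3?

a = 0, b = 0 ↦ 0  <
a = 0, b = 1/3 ↦ 0  <
a = 0, b = 2/3 ↦ 0  <
a = 0, b = 1 ↦ 0  <
a = 1/3, b = 0 ↦ 0  <
a = 1/3, b = 1/3 ↦ 1/3  <
a = 1/3, b = 2/3 ↦ 1/3  <
a = 1/3, b = 1 ↦ 1/3  <
a = 2/3, b = 0 ↦ 0  <
a = 2/3, b = 1/3 ↦ 1/3  <
a = 2/3, b = 2/3 ↦ 2/3  ≥
a = 2/3, b = 1 ↦ 2/3  ≥
a = 1, b = 0 ↦ 0  <
a = 1, b = 1/3 ↦ 1/3  <
a = 1, b = 2/3 ↦ 2/3  ≥
a = 1, b = 1 ↦ 1  ≥
So 4 of the 16 assignments meet the threshold.

4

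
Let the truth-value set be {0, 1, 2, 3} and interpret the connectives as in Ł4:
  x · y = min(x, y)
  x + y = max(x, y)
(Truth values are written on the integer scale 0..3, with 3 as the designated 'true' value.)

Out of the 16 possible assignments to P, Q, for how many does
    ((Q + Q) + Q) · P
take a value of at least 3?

P = 0, Q = 0 ↦ 0  <
P = 0, Q = 1 ↦ 0  <
P = 0, Q = 2 ↦ 0  <
P = 0, Q = 3 ↦ 0  <
P = 1, Q = 0 ↦ 0  <
P = 1, Q = 1 ↦ 1  <
P = 1, Q = 2 ↦ 1  <
P = 1, Q = 3 ↦ 1  <
P = 2, Q = 0 ↦ 0  <
P = 2, Q = 1 ↦ 1  <
P = 2, Q = 2 ↦ 2  <
P = 2, Q = 3 ↦ 2  <
P = 3, Q = 0 ↦ 0  <
P = 3, Q = 1 ↦ 1  <
P = 3, Q = 2 ↦ 2  <
P = 3, Q = 3 ↦ 3  ≥
So 1 of the 16 assignments meets the threshold.

1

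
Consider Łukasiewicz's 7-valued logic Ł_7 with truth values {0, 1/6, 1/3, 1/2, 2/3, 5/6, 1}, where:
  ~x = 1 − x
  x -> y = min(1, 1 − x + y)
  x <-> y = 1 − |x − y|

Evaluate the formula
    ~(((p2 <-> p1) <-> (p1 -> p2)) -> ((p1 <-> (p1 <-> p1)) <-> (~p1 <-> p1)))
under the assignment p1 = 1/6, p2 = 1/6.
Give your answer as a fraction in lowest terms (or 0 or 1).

1/6

p2 <-> p1 = 1/6 <-> 1/6 = 1
p1 -> p2 = 1/6 -> 1/6 = 1
(p2 <-> p1) <-> (p1 -> p2) = 1 <-> 1 = 1
p1 <-> p1 = 1/6 <-> 1/6 = 1
p1 <-> (p1 <-> p1) = 1/6 <-> 1 = 1/6
~p1 = ~1/6 = 5/6
~p1 <-> p1 = 5/6 <-> 1/6 = 1/3
(p1 <-> (p1 <-> p1)) <-> (~p1 <-> p1) = 1/6 <-> 1/3 = 5/6
((p2 <-> p1) <-> (p1 -> p2)) -> ((p1 <-> (p1 <-> p1)) <-> (~p1 <-> p1)) = 1 -> 5/6 = 5/6
~(((p2 <-> p1) <-> (p1 -> p2)) -> ((p1 <-> (p1 <-> p1)) <-> (~p1 <-> p1))) = ~5/6 = 1/6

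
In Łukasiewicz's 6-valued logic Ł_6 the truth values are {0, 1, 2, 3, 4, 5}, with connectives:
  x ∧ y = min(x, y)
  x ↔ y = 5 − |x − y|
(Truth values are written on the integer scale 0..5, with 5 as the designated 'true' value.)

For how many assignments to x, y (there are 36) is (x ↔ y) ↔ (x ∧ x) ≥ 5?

8

value 5: 8 assignments (counts)
value 4: 10 assignments
value 3: 7 assignments
value 2: 6 assignments
value 1: 3 assignments
value 0: 2 assignments
So 8 of the 36 assignments meet the threshold.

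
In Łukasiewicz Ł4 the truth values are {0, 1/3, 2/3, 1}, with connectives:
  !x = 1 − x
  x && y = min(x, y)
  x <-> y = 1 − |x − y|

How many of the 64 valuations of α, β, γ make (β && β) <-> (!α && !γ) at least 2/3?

value 1: 16 assignments (counts)
value 2/3: 24 assignments (counts)
value 1/3: 16 assignments
value 0: 8 assignments
So 40 of the 64 assignments meet the threshold.

40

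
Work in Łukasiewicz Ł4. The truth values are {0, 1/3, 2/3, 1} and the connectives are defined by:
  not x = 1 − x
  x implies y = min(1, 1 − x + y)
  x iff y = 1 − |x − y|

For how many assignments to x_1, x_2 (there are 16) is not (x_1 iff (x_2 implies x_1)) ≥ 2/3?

x_1 = 0, x_2 = 0 ↦ 1  ≥
x_1 = 0, x_2 = 1/3 ↦ 2/3  ≥
x_1 = 0, x_2 = 2/3 ↦ 1/3  <
x_1 = 0, x_2 = 1 ↦ 0  <
x_1 = 1/3, x_2 = 0 ↦ 2/3  ≥
x_1 = 1/3, x_2 = 1/3 ↦ 2/3  ≥
x_1 = 1/3, x_2 = 2/3 ↦ 1/3  <
x_1 = 1/3, x_2 = 1 ↦ 0  <
x_1 = 2/3, x_2 = 0 ↦ 1/3  <
x_1 = 2/3, x_2 = 1/3 ↦ 1/3  <
x_1 = 2/3, x_2 = 2/3 ↦ 1/3  <
x_1 = 2/3, x_2 = 1 ↦ 0  <
x_1 = 1, x_2 = 0 ↦ 0  <
x_1 = 1, x_2 = 1/3 ↦ 0  <
x_1 = 1, x_2 = 2/3 ↦ 0  <
x_1 = 1, x_2 = 1 ↦ 0  <
So 4 of the 16 assignments meet the threshold.

4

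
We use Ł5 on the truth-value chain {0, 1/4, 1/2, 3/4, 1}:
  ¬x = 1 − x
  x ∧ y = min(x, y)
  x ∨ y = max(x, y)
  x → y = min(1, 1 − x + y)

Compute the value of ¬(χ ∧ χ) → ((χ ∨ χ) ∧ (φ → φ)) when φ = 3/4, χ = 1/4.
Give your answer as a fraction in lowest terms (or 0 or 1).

1/2

χ ∧ χ = 1/4 ∧ 1/4 = 1/4
¬(χ ∧ χ) = ¬1/4 = 3/4
χ ∨ χ = 1/4 ∨ 1/4 = 1/4
φ → φ = 3/4 → 3/4 = 1
(χ ∨ χ) ∧ (φ → φ) = 1/4 ∧ 1 = 1/4
¬(χ ∧ χ) → ((χ ∨ χ) ∧ (φ → φ)) = 3/4 → 1/4 = 1/2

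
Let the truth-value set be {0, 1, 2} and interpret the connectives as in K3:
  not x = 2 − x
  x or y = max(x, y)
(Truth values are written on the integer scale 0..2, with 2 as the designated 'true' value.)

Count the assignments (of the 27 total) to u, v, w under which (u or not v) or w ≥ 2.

value 2: 19 assignments (counts)
value 1: 7 assignments
value 0: 1 assignment
So 19 of the 27 assignments meet the threshold.

19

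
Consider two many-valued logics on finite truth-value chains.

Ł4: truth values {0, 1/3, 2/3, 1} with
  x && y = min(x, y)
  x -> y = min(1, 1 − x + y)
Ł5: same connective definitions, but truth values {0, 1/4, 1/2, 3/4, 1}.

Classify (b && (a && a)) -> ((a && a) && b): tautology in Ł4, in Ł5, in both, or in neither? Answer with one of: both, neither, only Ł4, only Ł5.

both

In Ł4: every assignment gives 1 — tautology.
In Ł5: every assignment gives 1 — tautology.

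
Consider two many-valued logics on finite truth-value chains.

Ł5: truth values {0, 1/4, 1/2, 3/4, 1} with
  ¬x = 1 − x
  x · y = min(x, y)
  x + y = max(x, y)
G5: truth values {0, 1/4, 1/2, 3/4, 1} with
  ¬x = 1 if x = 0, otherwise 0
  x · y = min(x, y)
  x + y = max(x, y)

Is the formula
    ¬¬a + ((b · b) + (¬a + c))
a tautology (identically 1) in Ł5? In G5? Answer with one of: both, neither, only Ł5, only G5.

only G5

In Ł5: at a = 1/4, b = 0, c = 0 the value is 3/4 — not a tautology.
In G5: every assignment gives 1 — tautology.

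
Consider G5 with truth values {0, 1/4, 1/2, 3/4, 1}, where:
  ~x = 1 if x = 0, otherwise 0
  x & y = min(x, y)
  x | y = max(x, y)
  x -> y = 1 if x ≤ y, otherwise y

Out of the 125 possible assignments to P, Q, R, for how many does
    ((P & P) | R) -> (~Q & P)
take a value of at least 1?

19

value 1: 19 assignments (counts)
value 3/4: 1 assignment
value 1/2: 2 assignments
value 1/4: 3 assignments
value 0: 100 assignments
So 19 of the 125 assignments meet the threshold.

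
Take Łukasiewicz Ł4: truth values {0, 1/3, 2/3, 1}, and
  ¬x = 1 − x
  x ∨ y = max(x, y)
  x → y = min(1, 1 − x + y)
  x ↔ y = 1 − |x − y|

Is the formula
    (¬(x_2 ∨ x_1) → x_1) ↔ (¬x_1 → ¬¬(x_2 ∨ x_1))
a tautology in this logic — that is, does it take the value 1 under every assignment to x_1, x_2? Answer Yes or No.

Yes

x_1 = 0, x_2 = 0 ↦ 1
x_1 = 0, x_2 = 1/3 ↦ 1
x_1 = 0, x_2 = 2/3 ↦ 1
x_1 = 0, x_2 = 1 ↦ 1
x_1 = 1/3, x_2 = 0 ↦ 1
x_1 = 1/3, x_2 = 1/3 ↦ 1
x_1 = 1/3, x_2 = 2/3 ↦ 1
x_1 = 1/3, x_2 = 1 ↦ 1
x_1 = 2/3, x_2 = 0 ↦ 1
x_1 = 2/3, x_2 = 1/3 ↦ 1
x_1 = 2/3, x_2 = 2/3 ↦ 1
x_1 = 2/3, x_2 = 1 ↦ 1
x_1 = 1, x_2 = 0 ↦ 1
x_1 = 1, x_2 = 1/3 ↦ 1
x_1 = 1, x_2 = 2/3 ↦ 1
x_1 = 1, x_2 = 1 ↦ 1
Every assignment gives a value ≥ 1.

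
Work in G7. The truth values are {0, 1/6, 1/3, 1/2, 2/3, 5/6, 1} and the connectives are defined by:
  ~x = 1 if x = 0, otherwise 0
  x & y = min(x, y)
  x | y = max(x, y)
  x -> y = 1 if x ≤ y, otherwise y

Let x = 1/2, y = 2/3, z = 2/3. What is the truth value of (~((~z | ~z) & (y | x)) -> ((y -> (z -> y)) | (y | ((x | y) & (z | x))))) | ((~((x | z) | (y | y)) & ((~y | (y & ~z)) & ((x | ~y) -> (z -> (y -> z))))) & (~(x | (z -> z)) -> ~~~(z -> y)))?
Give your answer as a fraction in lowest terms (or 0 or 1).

1

~z = ~2/3 = 0
~z = ~2/3 = 0
~z | ~z = 0 | 0 = 0
y | x = 2/3 | 1/2 = 2/3
(~z | ~z) & (y | x) = 0 & 2/3 = 0
~((~z | ~z) & (y | x)) = ~0 = 1
z -> y = 2/3 -> 2/3 = 1
y -> (z -> y) = 2/3 -> 1 = 1
x | y = 1/2 | 2/3 = 2/3
z | x = 2/3 | 1/2 = 2/3
(x | y) & (z | x) = 2/3 & 2/3 = 2/3
y | ((x | y) & (z | x)) = 2/3 | 2/3 = 2/3
(y -> (z -> y)) | (y | ((x | y) & (z | x))) = 1 | 2/3 = 1
~((~z | ~z) & (y | x)) -> ((y -> (z -> y)) | (y | ((x | y) & (z | x)))) = 1 -> 1 = 1
x | z = 1/2 | 2/3 = 2/3
y | y = 2/3 | 2/3 = 2/3
(x | z) | (y | y) = 2/3 | 2/3 = 2/3
~((x | z) | (y | y)) = ~2/3 = 0
~y = ~2/3 = 0
~z = ~2/3 = 0
y & ~z = 2/3 & 0 = 0
~y | (y & ~z) = 0 | 0 = 0
~y = ~2/3 = 0
x | ~y = 1/2 | 0 = 1/2
y -> z = 2/3 -> 2/3 = 1
z -> (y -> z) = 2/3 -> 1 = 1
(x | ~y) -> (z -> (y -> z)) = 1/2 -> 1 = 1
(~y | (y & ~z)) & ((x | ~y) -> (z -> (y -> z))) = 0 & 1 = 0
~((x | z) | (y | y)) & ((~y | (y & ~z)) & ((x | ~y) -> (z -> (y -> z)))) = 0 & 0 = 0
z -> z = 2/3 -> 2/3 = 1
x | (z -> z) = 1/2 | 1 = 1
~(x | (z -> z)) = ~1 = 0
z -> y = 2/3 -> 2/3 = 1
~(z -> y) = ~1 = 0
~~(z -> y) = ~0 = 1
~~~(z -> y) = ~1 = 0
~(x | (z -> z)) -> ~~~(z -> y) = 0 -> 0 = 1
(~((x | z) | (y | y)) & ((~y | (y & ~z)) & ((x | ~y) -> (z -> (y -> z))))) & (~(x | (z -> z)) -> ~~~(z -> y)) = 0 & 1 = 0
(~((~z | ~z) & (y | x)) -> ((y -> (z -> y)) | (y | ((x | y) & (z | x))))) | ((~((x | z) | (y | y)) & ((~y | (y & ~z)) & ((x | ~y) -> (z -> (y -> z))))) & (~(x | (z -> z)) -> ~~~(z -> y))) = 1 | 0 = 1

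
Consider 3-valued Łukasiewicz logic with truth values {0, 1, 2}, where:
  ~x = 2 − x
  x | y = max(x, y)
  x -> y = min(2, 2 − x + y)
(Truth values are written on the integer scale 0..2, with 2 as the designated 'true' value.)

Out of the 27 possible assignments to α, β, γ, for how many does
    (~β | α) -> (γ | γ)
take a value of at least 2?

value 2: 14 assignments (counts)
value 1: 8 assignments
value 0: 5 assignments
So 14 of the 27 assignments meet the threshold.

14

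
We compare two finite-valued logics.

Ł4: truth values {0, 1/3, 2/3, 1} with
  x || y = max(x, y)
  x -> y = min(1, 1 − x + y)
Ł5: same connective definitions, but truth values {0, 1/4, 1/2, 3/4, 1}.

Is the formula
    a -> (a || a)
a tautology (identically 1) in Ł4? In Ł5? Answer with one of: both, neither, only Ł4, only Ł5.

In Ł4: every assignment gives 1 — tautology.
In Ł5: every assignment gives 1 — tautology.

both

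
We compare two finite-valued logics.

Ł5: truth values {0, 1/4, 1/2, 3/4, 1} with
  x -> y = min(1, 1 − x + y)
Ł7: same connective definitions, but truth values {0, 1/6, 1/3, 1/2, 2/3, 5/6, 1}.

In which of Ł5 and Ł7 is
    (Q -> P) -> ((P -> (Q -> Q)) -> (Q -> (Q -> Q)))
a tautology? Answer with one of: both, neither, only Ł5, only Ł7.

both

In Ł5: every assignment gives 1 — tautology.
In Ł7: every assignment gives 1 — tautology.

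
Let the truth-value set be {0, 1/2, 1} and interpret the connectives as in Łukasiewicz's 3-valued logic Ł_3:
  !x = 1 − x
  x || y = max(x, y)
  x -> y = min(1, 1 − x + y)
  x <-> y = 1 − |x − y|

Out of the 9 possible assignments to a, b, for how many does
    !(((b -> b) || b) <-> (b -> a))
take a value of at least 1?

1

a = 0, b = 0 ↦ 0  <
a = 0, b = 1/2 ↦ 1/2  <
a = 0, b = 1 ↦ 1  ≥
a = 1/2, b = 0 ↦ 0  <
a = 1/2, b = 1/2 ↦ 0  <
a = 1/2, b = 1 ↦ 1/2  <
a = 1, b = 0 ↦ 0  <
a = 1, b = 1/2 ↦ 0  <
a = 1, b = 1 ↦ 0  <
So 1 of the 9 assignments meets the threshold.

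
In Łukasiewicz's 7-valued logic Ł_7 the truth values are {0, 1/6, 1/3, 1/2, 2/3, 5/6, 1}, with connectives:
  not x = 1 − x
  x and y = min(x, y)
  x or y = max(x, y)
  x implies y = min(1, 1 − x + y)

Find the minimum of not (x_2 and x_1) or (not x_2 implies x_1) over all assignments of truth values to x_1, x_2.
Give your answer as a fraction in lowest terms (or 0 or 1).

Take x_1 = 1/3, x_2 = 1/3:
x_2 and x_1 = 1/3 and 1/3 = 1/3
not (x_2 and x_1) = not 1/3 = 2/3
not x_2 = not 1/3 = 2/3
not x_2 implies x_1 = 2/3 implies 1/3 = 2/3
not (x_2 and x_1) or (not x_2 implies x_1) = 2/3 or 2/3 = 2/3
No assignment yields a value below 2/3, so this is the minimum.

2/3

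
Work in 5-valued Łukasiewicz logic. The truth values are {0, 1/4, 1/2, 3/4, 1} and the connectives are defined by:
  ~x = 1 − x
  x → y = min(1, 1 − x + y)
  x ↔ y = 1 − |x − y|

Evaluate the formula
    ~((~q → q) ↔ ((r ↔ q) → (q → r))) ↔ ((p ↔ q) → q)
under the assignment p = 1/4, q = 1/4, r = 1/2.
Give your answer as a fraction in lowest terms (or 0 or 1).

~q = ~1/4 = 3/4
~q → q = 3/4 → 1/4 = 1/2
r ↔ q = 1/2 ↔ 1/4 = 3/4
q → r = 1/4 → 1/2 = 1
(r ↔ q) → (q → r) = 3/4 → 1 = 1
(~q → q) ↔ ((r ↔ q) → (q → r)) = 1/2 ↔ 1 = 1/2
~((~q → q) ↔ ((r ↔ q) → (q → r))) = ~1/2 = 1/2
p ↔ q = 1/4 ↔ 1/4 = 1
(p ↔ q) → q = 1 → 1/4 = 1/4
~((~q → q) ↔ ((r ↔ q) → (q → r))) ↔ ((p ↔ q) → q) = 1/2 ↔ 1/4 = 3/4

3/4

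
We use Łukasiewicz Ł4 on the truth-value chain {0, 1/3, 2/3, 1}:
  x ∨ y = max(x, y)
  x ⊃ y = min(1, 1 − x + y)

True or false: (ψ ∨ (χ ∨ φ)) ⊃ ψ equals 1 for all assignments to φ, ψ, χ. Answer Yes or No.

No

Counterexample: take φ = 0, ψ = 0, χ = 1/3.
χ ∨ φ = 1/3 ∨ 0 = 1/3
ψ ∨ (χ ∨ φ) = 0 ∨ 1/3 = 1/3
(ψ ∨ (χ ∨ φ)) ⊃ ψ = 1/3 ⊃ 0 = 2/3
This gives 2/3 ≠ 1.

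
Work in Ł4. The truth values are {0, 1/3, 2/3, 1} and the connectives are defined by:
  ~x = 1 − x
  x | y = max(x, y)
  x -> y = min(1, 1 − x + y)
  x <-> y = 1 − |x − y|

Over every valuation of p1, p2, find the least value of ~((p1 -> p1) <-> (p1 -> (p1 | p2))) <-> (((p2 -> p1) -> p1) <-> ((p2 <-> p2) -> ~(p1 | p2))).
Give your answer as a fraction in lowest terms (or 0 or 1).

Take p1 = 0, p2 = 1/3:
p1 -> p1 = 0 -> 0 = 1
p1 | p2 = 0 | 1/3 = 1/3
p1 -> (p1 | p2) = 0 -> 1/3 = 1
(p1 -> p1) <-> (p1 -> (p1 | p2)) = 1 <-> 1 = 1
~((p1 -> p1) <-> (p1 -> (p1 | p2))) = ~1 = 0
p2 -> p1 = 1/3 -> 0 = 2/3
(p2 -> p1) -> p1 = 2/3 -> 0 = 1/3
p2 <-> p2 = 1/3 <-> 1/3 = 1
p1 | p2 = 0 | 1/3 = 1/3
~(p1 | p2) = ~1/3 = 2/3
(p2 <-> p2) -> ~(p1 | p2) = 1 -> 2/3 = 2/3
((p2 -> p1) -> p1) <-> ((p2 <-> p2) -> ~(p1 | p2)) = 1/3 <-> 2/3 = 2/3
~((p1 -> p1) <-> (p1 -> (p1 | p2))) <-> (((p2 -> p1) -> p1) <-> ((p2 <-> p2) -> ~(p1 | p2))) = 0 <-> 2/3 = 1/3
No assignment yields a value below 1/3, so this is the minimum.

1/3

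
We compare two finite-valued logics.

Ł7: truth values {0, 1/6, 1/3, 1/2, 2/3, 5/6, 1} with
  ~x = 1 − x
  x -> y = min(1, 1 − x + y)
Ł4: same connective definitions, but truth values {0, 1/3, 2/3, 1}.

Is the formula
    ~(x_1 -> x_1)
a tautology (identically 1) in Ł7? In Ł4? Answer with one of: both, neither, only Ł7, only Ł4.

neither

In Ł7: at x_1 = 0 the value is 0 — not a tautology.
In Ł4: at x_1 = 0 the value is 0 — not a tautology.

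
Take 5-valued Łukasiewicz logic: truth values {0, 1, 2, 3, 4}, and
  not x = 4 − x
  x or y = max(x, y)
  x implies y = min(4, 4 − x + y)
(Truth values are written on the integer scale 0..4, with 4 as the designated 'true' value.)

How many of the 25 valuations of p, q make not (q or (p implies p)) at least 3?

value 0: 25 assignments
So 0 of the 25 assignments meet the threshold.

0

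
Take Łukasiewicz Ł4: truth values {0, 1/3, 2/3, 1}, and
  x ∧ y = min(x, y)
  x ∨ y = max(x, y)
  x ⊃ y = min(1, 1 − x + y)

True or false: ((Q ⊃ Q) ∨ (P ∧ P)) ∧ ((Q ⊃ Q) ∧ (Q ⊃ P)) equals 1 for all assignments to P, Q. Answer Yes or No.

No

Counterexample: take P = 0, Q = 1/3.
Q ⊃ Q = 1/3 ⊃ 1/3 = 1
P ∧ P = 0 ∧ 0 = 0
(Q ⊃ Q) ∨ (P ∧ P) = 1 ∨ 0 = 1
Q ⊃ Q = 1/3 ⊃ 1/3 = 1
Q ⊃ P = 1/3 ⊃ 0 = 2/3
(Q ⊃ Q) ∧ (Q ⊃ P) = 1 ∧ 2/3 = 2/3
((Q ⊃ Q) ∨ (P ∧ P)) ∧ ((Q ⊃ Q) ∧ (Q ⊃ P)) = 1 ∧ 2/3 = 2/3
This gives 2/3 ≠ 1.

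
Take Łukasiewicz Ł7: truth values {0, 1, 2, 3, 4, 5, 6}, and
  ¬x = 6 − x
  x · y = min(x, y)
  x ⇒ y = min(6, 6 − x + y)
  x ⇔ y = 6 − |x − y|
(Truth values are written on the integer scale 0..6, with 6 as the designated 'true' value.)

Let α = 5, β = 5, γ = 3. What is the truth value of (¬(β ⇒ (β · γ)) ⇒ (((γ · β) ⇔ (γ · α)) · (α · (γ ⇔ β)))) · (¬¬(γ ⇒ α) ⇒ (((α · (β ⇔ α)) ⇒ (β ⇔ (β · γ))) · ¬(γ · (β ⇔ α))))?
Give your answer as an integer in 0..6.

β · γ = 5 · 3 = 3
β ⇒ (β · γ) = 5 ⇒ 3 = 4
¬(β ⇒ (β · γ)) = ¬4 = 2
γ · β = 3 · 5 = 3
γ · α = 3 · 5 = 3
(γ · β) ⇔ (γ · α) = 3 ⇔ 3 = 6
γ ⇔ β = 3 ⇔ 5 = 4
α · (γ ⇔ β) = 5 · 4 = 4
((γ · β) ⇔ (γ · α)) · (α · (γ ⇔ β)) = 6 · 4 = 4
¬(β ⇒ (β · γ)) ⇒ (((γ · β) ⇔ (γ · α)) · (α · (γ ⇔ β))) = 2 ⇒ 4 = 6
γ ⇒ α = 3 ⇒ 5 = 6
¬(γ ⇒ α) = ¬6 = 0
¬¬(γ ⇒ α) = ¬0 = 6
β ⇔ α = 5 ⇔ 5 = 6
α · (β ⇔ α) = 5 · 6 = 5
β · γ = 5 · 3 = 3
β ⇔ (β · γ) = 5 ⇔ 3 = 4
(α · (β ⇔ α)) ⇒ (β ⇔ (β · γ)) = 5 ⇒ 4 = 5
β ⇔ α = 5 ⇔ 5 = 6
γ · (β ⇔ α) = 3 · 6 = 3
¬(γ · (β ⇔ α)) = ¬3 = 3
((α · (β ⇔ α)) ⇒ (β ⇔ (β · γ))) · ¬(γ · (β ⇔ α)) = 5 · 3 = 3
¬¬(γ ⇒ α) ⇒ (((α · (β ⇔ α)) ⇒ (β ⇔ (β · γ))) · ¬(γ · (β ⇔ α))) = 6 ⇒ 3 = 3
(¬(β ⇒ (β · γ)) ⇒ (((γ · β) ⇔ (γ · α)) · (α · (γ ⇔ β)))) · (¬¬(γ ⇒ α) ⇒ (((α · (β ⇔ α)) ⇒ (β ⇔ (β · γ))) · ¬(γ · (β ⇔ α)))) = 6 · 3 = 3

3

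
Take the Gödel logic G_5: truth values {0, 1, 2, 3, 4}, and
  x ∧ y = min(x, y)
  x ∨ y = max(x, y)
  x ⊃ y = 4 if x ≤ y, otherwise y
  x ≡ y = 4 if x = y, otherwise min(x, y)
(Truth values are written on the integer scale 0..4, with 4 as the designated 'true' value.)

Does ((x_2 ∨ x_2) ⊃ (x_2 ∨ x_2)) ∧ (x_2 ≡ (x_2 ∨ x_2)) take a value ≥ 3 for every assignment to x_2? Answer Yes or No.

x_2 = 0 ↦ 4
x_2 = 1 ↦ 4
x_2 = 2 ↦ 4
x_2 = 3 ↦ 4
x_2 = 4 ↦ 4
Every assignment gives a value ≥ 3.

Yes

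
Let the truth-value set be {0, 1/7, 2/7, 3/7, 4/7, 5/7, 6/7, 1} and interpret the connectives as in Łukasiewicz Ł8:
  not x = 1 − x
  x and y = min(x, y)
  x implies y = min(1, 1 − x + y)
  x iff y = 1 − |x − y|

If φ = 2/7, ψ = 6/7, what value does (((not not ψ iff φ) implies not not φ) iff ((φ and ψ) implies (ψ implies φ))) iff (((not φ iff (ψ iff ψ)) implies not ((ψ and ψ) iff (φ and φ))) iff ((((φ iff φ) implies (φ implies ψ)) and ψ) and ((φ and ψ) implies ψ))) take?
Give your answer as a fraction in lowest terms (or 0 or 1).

6/7

not ψ = not 6/7 = 1/7
not not ψ = not 1/7 = 6/7
not not ψ iff φ = 6/7 iff 2/7 = 3/7
not φ = not 2/7 = 5/7
not not φ = not 5/7 = 2/7
(not not ψ iff φ) implies not not φ = 3/7 implies 2/7 = 6/7
φ and ψ = 2/7 and 6/7 = 2/7
ψ implies φ = 6/7 implies 2/7 = 3/7
(φ and ψ) implies (ψ implies φ) = 2/7 implies 3/7 = 1
((not not ψ iff φ) implies not not φ) iff ((φ and ψ) implies (ψ implies φ)) = 6/7 iff 1 = 6/7
not φ = not 2/7 = 5/7
ψ iff ψ = 6/7 iff 6/7 = 1
not φ iff (ψ iff ψ) = 5/7 iff 1 = 5/7
ψ and ψ = 6/7 and 6/7 = 6/7
φ and φ = 2/7 and 2/7 = 2/7
(ψ and ψ) iff (φ and φ) = 6/7 iff 2/7 = 3/7
not ((ψ and ψ) iff (φ and φ)) = not 3/7 = 4/7
(not φ iff (ψ iff ψ)) implies not ((ψ and ψ) iff (φ and φ)) = 5/7 implies 4/7 = 6/7
φ iff φ = 2/7 iff 2/7 = 1
φ implies ψ = 2/7 implies 6/7 = 1
(φ iff φ) implies (φ implies ψ) = 1 implies 1 = 1
((φ iff φ) implies (φ implies ψ)) and ψ = 1 and 6/7 = 6/7
φ and ψ = 2/7 and 6/7 = 2/7
(φ and ψ) implies ψ = 2/7 implies 6/7 = 1
(((φ iff φ) implies (φ implies ψ)) and ψ) and ((φ and ψ) implies ψ) = 6/7 and 1 = 6/7
((not φ iff (ψ iff ψ)) implies not ((ψ and ψ) iff (φ and φ))) iff ((((φ iff φ) implies (φ implies ψ)) and ψ) and ((φ and ψ) implies ψ)) = 6/7 iff 6/7 = 1
(((not not ψ iff φ) implies not not φ) iff ((φ and ψ) implies (ψ implies φ))) iff (((not φ iff (ψ iff ψ)) implies not ((ψ and ψ) iff (φ and φ))) iff ((((φ iff φ) implies (φ implies ψ)) and ψ) and ((φ and ψ) implies ψ))) = 6/7 iff 1 = 6/7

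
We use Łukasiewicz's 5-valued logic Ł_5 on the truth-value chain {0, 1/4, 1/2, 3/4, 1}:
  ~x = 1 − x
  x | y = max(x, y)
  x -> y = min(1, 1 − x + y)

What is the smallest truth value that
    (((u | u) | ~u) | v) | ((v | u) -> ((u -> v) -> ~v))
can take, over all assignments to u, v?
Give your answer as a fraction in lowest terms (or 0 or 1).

Take u = 1/4, v = 3/4:
u | u = 1/4 | 1/4 = 1/4
~u = ~1/4 = 3/4
(u | u) | ~u = 1/4 | 3/4 = 3/4
((u | u) | ~u) | v = 3/4 | 3/4 = 3/4
v | u = 3/4 | 1/4 = 3/4
u -> v = 1/4 -> 3/4 = 1
~v = ~3/4 = 1/4
(u -> v) -> ~v = 1 -> 1/4 = 1/4
(v | u) -> ((u -> v) -> ~v) = 3/4 -> 1/4 = 1/2
(((u | u) | ~u) | v) | ((v | u) -> ((u -> v) -> ~v)) = 3/4 | 1/2 = 3/4
No assignment yields a value below 3/4, so this is the minimum.

3/4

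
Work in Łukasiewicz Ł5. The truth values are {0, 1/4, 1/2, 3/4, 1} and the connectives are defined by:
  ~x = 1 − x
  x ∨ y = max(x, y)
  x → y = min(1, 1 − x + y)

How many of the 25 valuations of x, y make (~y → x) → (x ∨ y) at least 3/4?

24

value 1: 16 assignments (counts)
value 3/4: 8 assignments (counts)
value 1/2: 1 assignment
So 24 of the 25 assignments meet the threshold.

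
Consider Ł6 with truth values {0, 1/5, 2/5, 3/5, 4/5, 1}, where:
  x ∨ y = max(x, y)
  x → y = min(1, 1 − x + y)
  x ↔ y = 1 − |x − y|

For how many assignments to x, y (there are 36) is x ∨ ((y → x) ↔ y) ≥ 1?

8

value 1: 8 assignments (counts)
value 4/5: 10 assignments
value 3/5: 7 assignments
value 2/5: 6 assignments
value 1/5: 3 assignments
value 0: 2 assignments
So 8 of the 36 assignments meet the threshold.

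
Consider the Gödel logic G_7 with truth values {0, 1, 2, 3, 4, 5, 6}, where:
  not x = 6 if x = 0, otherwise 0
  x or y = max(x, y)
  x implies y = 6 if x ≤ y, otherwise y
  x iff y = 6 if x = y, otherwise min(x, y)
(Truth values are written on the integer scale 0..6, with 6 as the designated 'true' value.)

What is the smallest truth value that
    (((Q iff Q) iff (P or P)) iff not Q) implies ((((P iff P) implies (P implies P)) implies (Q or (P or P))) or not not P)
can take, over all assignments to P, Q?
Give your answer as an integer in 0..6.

Take P = 0, Q = 1:
Q iff Q = 1 iff 1 = 6
P or P = 0 or 0 = 0
(Q iff Q) iff (P or P) = 6 iff 0 = 0
not Q = not 1 = 0
((Q iff Q) iff (P or P)) iff not Q = 0 iff 0 = 6
P iff P = 0 iff 0 = 6
P implies P = 0 implies 0 = 6
(P iff P) implies (P implies P) = 6 implies 6 = 6
P or P = 0 or 0 = 0
Q or (P or P) = 1 or 0 = 1
((P iff P) implies (P implies P)) implies (Q or (P or P)) = 6 implies 1 = 1
not P = not 0 = 6
not not P = not 6 = 0
(((P iff P) implies (P implies P)) implies (Q or (P or P))) or not not P = 1 or 0 = 1
(((Q iff Q) iff (P or P)) iff not Q) implies ((((P iff P) implies (P implies P)) implies (Q or (P or P))) or not not P) = 6 implies 1 = 1
No assignment yields a value below 1, so this is the minimum.

1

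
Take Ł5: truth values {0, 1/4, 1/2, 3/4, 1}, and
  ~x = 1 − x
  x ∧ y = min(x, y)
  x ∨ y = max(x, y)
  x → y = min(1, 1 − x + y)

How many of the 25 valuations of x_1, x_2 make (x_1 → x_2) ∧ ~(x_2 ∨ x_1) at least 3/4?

4

value 1: 1 assignment (counts)
value 3/4: 3 assignments (counts)
value 1/2: 5 assignments
value 1/4: 7 assignments
value 0: 9 assignments
So 4 of the 25 assignments meet the threshold.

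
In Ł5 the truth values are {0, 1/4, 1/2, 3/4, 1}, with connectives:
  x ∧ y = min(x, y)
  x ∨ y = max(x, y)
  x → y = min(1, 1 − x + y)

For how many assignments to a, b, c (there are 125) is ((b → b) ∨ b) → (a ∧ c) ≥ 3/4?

20

value 1: 5 assignments (counts)
value 3/4: 15 assignments (counts)
value 1/2: 25 assignments
value 1/4: 35 assignments
value 0: 45 assignments
So 20 of the 125 assignments meet the threshold.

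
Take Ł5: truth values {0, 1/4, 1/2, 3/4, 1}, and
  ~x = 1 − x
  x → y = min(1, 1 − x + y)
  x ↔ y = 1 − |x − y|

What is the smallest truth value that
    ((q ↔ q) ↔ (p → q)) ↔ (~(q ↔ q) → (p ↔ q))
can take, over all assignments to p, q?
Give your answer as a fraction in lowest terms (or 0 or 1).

0

Take p = 1, q = 0:
q ↔ q = 0 ↔ 0 = 1
p → q = 1 → 0 = 0
(q ↔ q) ↔ (p → q) = 1 ↔ 0 = 0
q ↔ q = 0 ↔ 0 = 1
~(q ↔ q) = ~1 = 0
p ↔ q = 1 ↔ 0 = 0
~(q ↔ q) → (p ↔ q) = 0 → 0 = 1
((q ↔ q) ↔ (p → q)) ↔ (~(q ↔ q) → (p ↔ q)) = 0 ↔ 1 = 0
No assignment yields a value below 0, so this is the minimum.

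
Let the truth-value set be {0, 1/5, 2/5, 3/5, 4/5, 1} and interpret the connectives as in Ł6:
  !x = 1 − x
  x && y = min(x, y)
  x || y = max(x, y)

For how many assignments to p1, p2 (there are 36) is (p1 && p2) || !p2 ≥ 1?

value 1: 7 assignments (counts)
value 4/5: 9 assignments
value 3/5: 11 assignments
value 2/5: 5 assignments
value 1/5: 3 assignments
value 0: 1 assignment
So 7 of the 36 assignments meet the threshold.

7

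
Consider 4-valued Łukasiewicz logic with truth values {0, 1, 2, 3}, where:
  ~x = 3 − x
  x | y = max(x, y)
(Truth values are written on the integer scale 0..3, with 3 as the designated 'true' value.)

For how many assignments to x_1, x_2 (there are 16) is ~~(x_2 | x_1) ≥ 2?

12

x_1 = 0, x_2 = 0 ↦ 0  <
x_1 = 0, x_2 = 1 ↦ 1  <
x_1 = 0, x_2 = 2 ↦ 2  ≥
x_1 = 0, x_2 = 3 ↦ 3  ≥
x_1 = 1, x_2 = 0 ↦ 1  <
x_1 = 1, x_2 = 1 ↦ 1  <
x_1 = 1, x_2 = 2 ↦ 2  ≥
x_1 = 1, x_2 = 3 ↦ 3  ≥
x_1 = 2, x_2 = 0 ↦ 2  ≥
x_1 = 2, x_2 = 1 ↦ 2  ≥
x_1 = 2, x_2 = 2 ↦ 2  ≥
x_1 = 2, x_2 = 3 ↦ 3  ≥
x_1 = 3, x_2 = 0 ↦ 3  ≥
x_1 = 3, x_2 = 1 ↦ 3  ≥
x_1 = 3, x_2 = 2 ↦ 3  ≥
x_1 = 3, x_2 = 3 ↦ 3  ≥
So 12 of the 16 assignments meet the threshold.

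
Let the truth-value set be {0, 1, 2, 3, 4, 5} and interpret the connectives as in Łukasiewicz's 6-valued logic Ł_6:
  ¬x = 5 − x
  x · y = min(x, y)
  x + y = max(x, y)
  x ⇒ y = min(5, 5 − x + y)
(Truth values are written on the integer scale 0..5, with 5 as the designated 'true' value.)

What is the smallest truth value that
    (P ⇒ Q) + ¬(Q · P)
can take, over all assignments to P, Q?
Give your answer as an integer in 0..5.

3

Take P = 4, Q = 2:
P ⇒ Q = 4 ⇒ 2 = 3
Q · P = 2 · 4 = 2
¬(Q · P) = ¬2 = 3
(P ⇒ Q) + ¬(Q · P) = 3 + 3 = 3
No assignment yields a value below 3, so this is the minimum.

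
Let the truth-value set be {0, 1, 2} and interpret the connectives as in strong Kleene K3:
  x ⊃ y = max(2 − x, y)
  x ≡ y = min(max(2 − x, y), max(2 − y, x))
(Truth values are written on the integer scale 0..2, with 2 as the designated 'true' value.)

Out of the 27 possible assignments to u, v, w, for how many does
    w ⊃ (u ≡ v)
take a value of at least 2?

value 2: 13 assignments (counts)
value 1: 12 assignments
value 0: 2 assignments
So 13 of the 27 assignments meet the threshold.

13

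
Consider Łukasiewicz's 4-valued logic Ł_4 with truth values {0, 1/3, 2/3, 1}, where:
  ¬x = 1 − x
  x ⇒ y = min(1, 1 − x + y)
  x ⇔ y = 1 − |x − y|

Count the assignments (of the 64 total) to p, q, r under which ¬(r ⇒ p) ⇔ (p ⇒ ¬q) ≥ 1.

value 1: 10 assignments (counts)
value 2/3: 16 assignments
value 1/3: 18 assignments
value 0: 20 assignments
So 10 of the 64 assignments meet the threshold.

10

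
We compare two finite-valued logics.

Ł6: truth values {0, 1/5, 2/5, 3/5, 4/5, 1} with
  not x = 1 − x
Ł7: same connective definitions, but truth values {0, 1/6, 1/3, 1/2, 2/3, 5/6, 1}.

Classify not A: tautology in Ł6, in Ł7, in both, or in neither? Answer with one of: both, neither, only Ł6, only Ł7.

neither

In Ł6: at A = 1/5 the value is 4/5 — not a tautology.
In Ł7: at A = 1/6 the value is 5/6 — not a tautology.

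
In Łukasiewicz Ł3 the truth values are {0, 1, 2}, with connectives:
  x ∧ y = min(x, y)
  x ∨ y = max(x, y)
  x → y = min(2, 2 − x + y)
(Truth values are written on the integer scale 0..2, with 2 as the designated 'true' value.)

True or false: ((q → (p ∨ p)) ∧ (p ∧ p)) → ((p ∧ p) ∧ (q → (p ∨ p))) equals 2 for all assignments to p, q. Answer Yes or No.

Yes

p = 0, q = 0 ↦ 2
p = 0, q = 1 ↦ 2
p = 0, q = 2 ↦ 2
p = 1, q = 0 ↦ 2
p = 1, q = 1 ↦ 2
p = 1, q = 2 ↦ 2
p = 2, q = 0 ↦ 2
p = 2, q = 1 ↦ 2
p = 2, q = 2 ↦ 2
Every assignment gives a value ≥ 2.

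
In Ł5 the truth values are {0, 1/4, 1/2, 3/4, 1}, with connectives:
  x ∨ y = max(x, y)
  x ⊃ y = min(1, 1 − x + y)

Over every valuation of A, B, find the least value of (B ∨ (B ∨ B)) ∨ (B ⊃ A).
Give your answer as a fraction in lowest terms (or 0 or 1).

1/2

Take A = 0, B = 1/2:
B ∨ B = 1/2 ∨ 1/2 = 1/2
B ∨ (B ∨ B) = 1/2 ∨ 1/2 = 1/2
B ⊃ A = 1/2 ⊃ 0 = 1/2
(B ∨ (B ∨ B)) ∨ (B ⊃ A) = 1/2 ∨ 1/2 = 1/2
No assignment yields a value below 1/2, so this is the minimum.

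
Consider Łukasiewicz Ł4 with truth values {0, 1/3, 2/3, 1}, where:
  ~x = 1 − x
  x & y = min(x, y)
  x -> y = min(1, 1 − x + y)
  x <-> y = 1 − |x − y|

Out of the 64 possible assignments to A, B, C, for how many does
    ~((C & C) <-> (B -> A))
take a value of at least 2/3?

value 1: 11 assignments (counts)
value 2/3: 16 assignments (counts)
value 1/3: 21 assignments
value 0: 16 assignments
So 27 of the 64 assignments meet the threshold.

27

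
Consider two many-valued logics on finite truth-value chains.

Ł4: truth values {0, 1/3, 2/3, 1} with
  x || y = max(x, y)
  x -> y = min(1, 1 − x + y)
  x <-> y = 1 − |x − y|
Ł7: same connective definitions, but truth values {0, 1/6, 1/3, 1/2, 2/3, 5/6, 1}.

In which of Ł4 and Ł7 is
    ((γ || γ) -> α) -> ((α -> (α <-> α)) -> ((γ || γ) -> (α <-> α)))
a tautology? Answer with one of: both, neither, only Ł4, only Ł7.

both

In Ł4: every assignment gives 1 — tautology.
In Ł7: every assignment gives 1 — tautology.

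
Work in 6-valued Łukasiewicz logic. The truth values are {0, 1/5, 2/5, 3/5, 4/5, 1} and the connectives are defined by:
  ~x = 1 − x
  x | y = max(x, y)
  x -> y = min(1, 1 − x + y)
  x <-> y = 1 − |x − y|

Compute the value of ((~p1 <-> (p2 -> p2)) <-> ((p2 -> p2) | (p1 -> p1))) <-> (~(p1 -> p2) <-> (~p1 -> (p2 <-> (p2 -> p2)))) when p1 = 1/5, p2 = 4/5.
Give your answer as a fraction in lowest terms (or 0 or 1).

1/5

~p1 = ~1/5 = 4/5
p2 -> p2 = 4/5 -> 4/5 = 1
~p1 <-> (p2 -> p2) = 4/5 <-> 1 = 4/5
p2 -> p2 = 4/5 -> 4/5 = 1
p1 -> p1 = 1/5 -> 1/5 = 1
(p2 -> p2) | (p1 -> p1) = 1 | 1 = 1
(~p1 <-> (p2 -> p2)) <-> ((p2 -> p2) | (p1 -> p1)) = 4/5 <-> 1 = 4/5
p1 -> p2 = 1/5 -> 4/5 = 1
~(p1 -> p2) = ~1 = 0
~p1 = ~1/5 = 4/5
p2 -> p2 = 4/5 -> 4/5 = 1
p2 <-> (p2 -> p2) = 4/5 <-> 1 = 4/5
~p1 -> (p2 <-> (p2 -> p2)) = 4/5 -> 4/5 = 1
~(p1 -> p2) <-> (~p1 -> (p2 <-> (p2 -> p2))) = 0 <-> 1 = 0
((~p1 <-> (p2 -> p2)) <-> ((p2 -> p2) | (p1 -> p1))) <-> (~(p1 -> p2) <-> (~p1 -> (p2 <-> (p2 -> p2)))) = 4/5 <-> 0 = 1/5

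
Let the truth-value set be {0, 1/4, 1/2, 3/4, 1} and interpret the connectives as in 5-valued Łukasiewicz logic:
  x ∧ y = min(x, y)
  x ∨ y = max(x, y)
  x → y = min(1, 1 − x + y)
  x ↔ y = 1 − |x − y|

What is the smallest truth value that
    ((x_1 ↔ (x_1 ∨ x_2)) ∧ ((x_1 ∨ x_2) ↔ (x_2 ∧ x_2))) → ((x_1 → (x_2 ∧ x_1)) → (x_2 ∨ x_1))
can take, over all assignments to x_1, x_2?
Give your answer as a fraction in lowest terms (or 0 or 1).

0

Take x_1 = 0, x_2 = 0:
x_1 ∨ x_2 = 0 ∨ 0 = 0
x_1 ↔ (x_1 ∨ x_2) = 0 ↔ 0 = 1
x_1 ∨ x_2 = 0 ∨ 0 = 0
x_2 ∧ x_2 = 0 ∧ 0 = 0
(x_1 ∨ x_2) ↔ (x_2 ∧ x_2) = 0 ↔ 0 = 1
(x_1 ↔ (x_1 ∨ x_2)) ∧ ((x_1 ∨ x_2) ↔ (x_2 ∧ x_2)) = 1 ∧ 1 = 1
x_2 ∧ x_1 = 0 ∧ 0 = 0
x_1 → (x_2 ∧ x_1) = 0 → 0 = 1
x_2 ∨ x_1 = 0 ∨ 0 = 0
(x_1 → (x_2 ∧ x_1)) → (x_2 ∨ x_1) = 1 → 0 = 0
((x_1 ↔ (x_1 ∨ x_2)) ∧ ((x_1 ∨ x_2) ↔ (x_2 ∧ x_2))) → ((x_1 → (x_2 ∧ x_1)) → (x_2 ∨ x_1)) = 1 → 0 = 0
No assignment yields a value below 0, so this is the minimum.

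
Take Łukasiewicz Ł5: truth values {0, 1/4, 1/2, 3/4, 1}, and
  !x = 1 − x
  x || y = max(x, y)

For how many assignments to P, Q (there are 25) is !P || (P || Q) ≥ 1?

13

value 1: 13 assignments (counts)
value 3/4: 9 assignments
value 1/2: 3 assignments
So 13 of the 25 assignments meet the threshold.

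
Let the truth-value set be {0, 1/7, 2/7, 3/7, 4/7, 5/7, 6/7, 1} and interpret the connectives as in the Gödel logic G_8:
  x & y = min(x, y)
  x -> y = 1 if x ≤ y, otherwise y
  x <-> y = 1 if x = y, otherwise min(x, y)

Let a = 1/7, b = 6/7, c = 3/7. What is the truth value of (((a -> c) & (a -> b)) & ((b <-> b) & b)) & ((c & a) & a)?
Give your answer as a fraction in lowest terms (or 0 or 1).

1/7

a -> c = 1/7 -> 3/7 = 1
a -> b = 1/7 -> 6/7 = 1
(a -> c) & (a -> b) = 1 & 1 = 1
b <-> b = 6/7 <-> 6/7 = 1
(b <-> b) & b = 1 & 6/7 = 6/7
((a -> c) & (a -> b)) & ((b <-> b) & b) = 1 & 6/7 = 6/7
c & a = 3/7 & 1/7 = 1/7
(c & a) & a = 1/7 & 1/7 = 1/7
(((a -> c) & (a -> b)) & ((b <-> b) & b)) & ((c & a) & a) = 6/7 & 1/7 = 1/7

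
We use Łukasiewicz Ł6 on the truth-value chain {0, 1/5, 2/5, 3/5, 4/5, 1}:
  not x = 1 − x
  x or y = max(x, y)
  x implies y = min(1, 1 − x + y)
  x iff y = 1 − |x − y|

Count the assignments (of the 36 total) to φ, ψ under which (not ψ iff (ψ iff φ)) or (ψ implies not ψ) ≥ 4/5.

28

value 1: 21 assignments (counts)
value 4/5: 7 assignments (counts)
value 3/5: 2 assignments
value 2/5: 4 assignments
value 1/5: 1 assignment
value 0: 1 assignment
So 28 of the 36 assignments meet the threshold.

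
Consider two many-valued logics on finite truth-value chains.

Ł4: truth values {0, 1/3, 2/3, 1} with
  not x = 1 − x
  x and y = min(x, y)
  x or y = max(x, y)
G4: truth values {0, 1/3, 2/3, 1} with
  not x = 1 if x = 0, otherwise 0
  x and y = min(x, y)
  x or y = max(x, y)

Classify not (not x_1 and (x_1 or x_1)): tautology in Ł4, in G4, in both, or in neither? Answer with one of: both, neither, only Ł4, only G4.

only G4

In Ł4: at x_1 = 1/3 the value is 2/3 — not a tautology.
In G4: every assignment gives 1 — tautology.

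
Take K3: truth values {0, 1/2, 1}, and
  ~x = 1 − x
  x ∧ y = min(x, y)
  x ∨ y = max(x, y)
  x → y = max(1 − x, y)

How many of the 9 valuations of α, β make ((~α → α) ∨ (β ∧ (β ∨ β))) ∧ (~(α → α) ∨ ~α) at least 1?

1

α = 0, β = 0 ↦ 0  <
α = 0, β = 1/2 ↦ 1/2  <
α = 0, β = 1 ↦ 1  ≥
α = 1/2, β = 0 ↦ 1/2  <
α = 1/2, β = 1/2 ↦ 1/2  <
α = 1/2, β = 1 ↦ 1/2  <
α = 1, β = 0 ↦ 0  <
α = 1, β = 1/2 ↦ 0  <
α = 1, β = 1 ↦ 0  <
So 1 of the 9 assignments meets the threshold.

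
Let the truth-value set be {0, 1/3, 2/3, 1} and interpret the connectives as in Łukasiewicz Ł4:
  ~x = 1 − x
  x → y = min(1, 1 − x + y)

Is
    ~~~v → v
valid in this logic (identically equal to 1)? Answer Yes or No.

Counterexample: take v = 0.
~v = ~0 = 1
~~v = ~1 = 0
~~~v = ~0 = 1
~~~v → v = 1 → 0 = 0
This gives 0 ≠ 1.

No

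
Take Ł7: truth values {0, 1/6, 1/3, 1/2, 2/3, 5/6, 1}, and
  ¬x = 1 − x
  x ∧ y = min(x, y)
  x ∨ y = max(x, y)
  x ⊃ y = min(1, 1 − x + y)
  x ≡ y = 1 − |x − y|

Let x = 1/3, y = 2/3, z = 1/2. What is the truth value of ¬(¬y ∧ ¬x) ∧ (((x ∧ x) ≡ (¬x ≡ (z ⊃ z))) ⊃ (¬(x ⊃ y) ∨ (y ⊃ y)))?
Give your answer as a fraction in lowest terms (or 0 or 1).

2/3

¬y = ¬2/3 = 1/3
¬x = ¬1/3 = 2/3
¬y ∧ ¬x = 1/3 ∧ 2/3 = 1/3
¬(¬y ∧ ¬x) = ¬1/3 = 2/3
x ∧ x = 1/3 ∧ 1/3 = 1/3
¬x = ¬1/3 = 2/3
z ⊃ z = 1/2 ⊃ 1/2 = 1
¬x ≡ (z ⊃ z) = 2/3 ≡ 1 = 2/3
(x ∧ x) ≡ (¬x ≡ (z ⊃ z)) = 1/3 ≡ 2/3 = 2/3
x ⊃ y = 1/3 ⊃ 2/3 = 1
¬(x ⊃ y) = ¬1 = 0
y ⊃ y = 2/3 ⊃ 2/3 = 1
¬(x ⊃ y) ∨ (y ⊃ y) = 0 ∨ 1 = 1
((x ∧ x) ≡ (¬x ≡ (z ⊃ z))) ⊃ (¬(x ⊃ y) ∨ (y ⊃ y)) = 2/3 ⊃ 1 = 1
¬(¬y ∧ ¬x) ∧ (((x ∧ x) ≡ (¬x ≡ (z ⊃ z))) ⊃ (¬(x ⊃ y) ∨ (y ⊃ y))) = 2/3 ∧ 1 = 2/3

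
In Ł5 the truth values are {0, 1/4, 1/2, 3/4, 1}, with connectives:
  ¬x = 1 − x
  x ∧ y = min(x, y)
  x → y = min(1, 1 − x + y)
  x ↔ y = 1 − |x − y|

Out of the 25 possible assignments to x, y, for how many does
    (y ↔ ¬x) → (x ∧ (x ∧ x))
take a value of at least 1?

13

value 1: 13 assignments (counts)
value 3/4: 5 assignments
value 1/2: 4 assignments
value 1/4: 2 assignments
value 0: 1 assignment
So 13 of the 25 assignments meet the threshold.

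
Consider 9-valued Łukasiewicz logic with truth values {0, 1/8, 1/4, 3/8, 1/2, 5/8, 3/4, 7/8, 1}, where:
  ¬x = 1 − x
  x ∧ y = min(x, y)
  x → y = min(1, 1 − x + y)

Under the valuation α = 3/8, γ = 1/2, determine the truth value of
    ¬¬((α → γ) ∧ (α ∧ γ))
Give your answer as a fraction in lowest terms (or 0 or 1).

α → γ = 3/8 → 1/2 = 1
α ∧ γ = 3/8 ∧ 1/2 = 3/8
(α → γ) ∧ (α ∧ γ) = 1 ∧ 3/8 = 3/8
¬((α → γ) ∧ (α ∧ γ)) = ¬3/8 = 5/8
¬¬((α → γ) ∧ (α ∧ γ)) = ¬5/8 = 3/8

3/8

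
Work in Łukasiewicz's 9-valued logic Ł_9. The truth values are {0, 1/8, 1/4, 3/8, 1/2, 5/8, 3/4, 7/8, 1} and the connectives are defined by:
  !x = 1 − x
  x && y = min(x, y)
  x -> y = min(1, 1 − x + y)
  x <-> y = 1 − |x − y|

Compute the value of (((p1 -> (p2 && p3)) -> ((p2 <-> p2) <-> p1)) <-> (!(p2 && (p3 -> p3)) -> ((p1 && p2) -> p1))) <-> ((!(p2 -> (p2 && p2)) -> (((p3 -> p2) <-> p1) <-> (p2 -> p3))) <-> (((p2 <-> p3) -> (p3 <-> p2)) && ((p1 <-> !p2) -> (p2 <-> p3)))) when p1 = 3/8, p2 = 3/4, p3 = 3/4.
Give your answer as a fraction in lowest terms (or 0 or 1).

3/8

p2 && p3 = 3/4 && 3/4 = 3/4
p1 -> (p2 && p3) = 3/8 -> 3/4 = 1
p2 <-> p2 = 3/4 <-> 3/4 = 1
(p2 <-> p2) <-> p1 = 1 <-> 3/8 = 3/8
(p1 -> (p2 && p3)) -> ((p2 <-> p2) <-> p1) = 1 -> 3/8 = 3/8
p3 -> p3 = 3/4 -> 3/4 = 1
p2 && (p3 -> p3) = 3/4 && 1 = 3/4
!(p2 && (p3 -> p3)) = !3/4 = 1/4
p1 && p2 = 3/8 && 3/4 = 3/8
(p1 && p2) -> p1 = 3/8 -> 3/8 = 1
!(p2 && (p3 -> p3)) -> ((p1 && p2) -> p1) = 1/4 -> 1 = 1
((p1 -> (p2 && p3)) -> ((p2 <-> p2) <-> p1)) <-> (!(p2 && (p3 -> p3)) -> ((p1 && p2) -> p1)) = 3/8 <-> 1 = 3/8
p2 && p2 = 3/4 && 3/4 = 3/4
p2 -> (p2 && p2) = 3/4 -> 3/4 = 1
!(p2 -> (p2 && p2)) = !1 = 0
p3 -> p2 = 3/4 -> 3/4 = 1
(p3 -> p2) <-> p1 = 1 <-> 3/8 = 3/8
p2 -> p3 = 3/4 -> 3/4 = 1
((p3 -> p2) <-> p1) <-> (p2 -> p3) = 3/8 <-> 1 = 3/8
!(p2 -> (p2 && p2)) -> (((p3 -> p2) <-> p1) <-> (p2 -> p3)) = 0 -> 3/8 = 1
p2 <-> p3 = 3/4 <-> 3/4 = 1
p3 <-> p2 = 3/4 <-> 3/4 = 1
(p2 <-> p3) -> (p3 <-> p2) = 1 -> 1 = 1
!p2 = !3/4 = 1/4
p1 <-> !p2 = 3/8 <-> 1/4 = 7/8
p2 <-> p3 = 3/4 <-> 3/4 = 1
(p1 <-> !p2) -> (p2 <-> p3) = 7/8 -> 1 = 1
((p2 <-> p3) -> (p3 <-> p2)) && ((p1 <-> !p2) -> (p2 <-> p3)) = 1 && 1 = 1
(!(p2 -> (p2 && p2)) -> (((p3 -> p2) <-> p1) <-> (p2 -> p3))) <-> (((p2 <-> p3) -> (p3 <-> p2)) && ((p1 <-> !p2) -> (p2 <-> p3))) = 1 <-> 1 = 1
(((p1 -> (p2 && p3)) -> ((p2 <-> p2) <-> p1)) <-> (!(p2 && (p3 -> p3)) -> ((p1 && p2) -> p1))) <-> ((!(p2 -> (p2 && p2)) -> (((p3 -> p2) <-> p1) <-> (p2 -> p3))) <-> (((p2 <-> p3) -> (p3 <-> p2)) && ((p1 <-> !p2) -> (p2 <-> p3)))) = 3/8 <-> 1 = 3/8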